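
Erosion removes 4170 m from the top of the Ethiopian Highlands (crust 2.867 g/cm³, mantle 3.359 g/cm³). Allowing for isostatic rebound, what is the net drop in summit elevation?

611 m

Rebound u = e ρ_c/ρ_m = 4170 m × 2.867/3.359 = 3559 m.
Net surface drop = e − u = 4170 m − 3559 m = e (ρ_m − ρ_c)/ρ_m = 611 m.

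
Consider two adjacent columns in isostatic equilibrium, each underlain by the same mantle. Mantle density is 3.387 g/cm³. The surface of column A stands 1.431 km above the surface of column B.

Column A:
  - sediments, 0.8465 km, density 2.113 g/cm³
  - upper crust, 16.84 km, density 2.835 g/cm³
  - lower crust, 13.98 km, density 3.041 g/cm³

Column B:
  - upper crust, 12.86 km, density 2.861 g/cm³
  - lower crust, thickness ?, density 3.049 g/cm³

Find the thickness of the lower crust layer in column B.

10.7 km

Take the compensation level at the base of the deeper column (depth z_c below the surface of column A) and equate Σ ρ_i t_i down to z_c; mantle fills any gap and the z_c terms cancel.
Column A: 0.8465×2.113 + 16.84×2.835 + 13.98×3.041 + (z_c − 31.6665)×3.387
Column B: 1.431×0 + 12.86×2.861 + x×3.049 + (z_c − 1.431 − 12.86 − x)×3.387
The z_c×3.387 term appears on both sides and cancels. Collect the known terms of each column as K = Σ(ρt)_known − 3.387 × (depth of known layers): K_A = 92.0432345 − 3.387×31.6665 = −15.211201; K_B = 36.79246 − 3.387×(1.431 + 12.86) = −11.611157.
Balance: K_A = K_B − x×(3.387 − 3.049), so x = (K_B − K_A)/(3.387 − 3.049) = 3.60004/0.338 = 10.7 km.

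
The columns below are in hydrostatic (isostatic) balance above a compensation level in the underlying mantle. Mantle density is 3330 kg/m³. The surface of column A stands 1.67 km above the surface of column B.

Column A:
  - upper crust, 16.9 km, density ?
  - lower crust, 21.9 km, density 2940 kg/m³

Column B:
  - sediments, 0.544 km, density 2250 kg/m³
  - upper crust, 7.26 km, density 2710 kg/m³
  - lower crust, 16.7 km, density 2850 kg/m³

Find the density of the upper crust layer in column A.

Take the compensation level at the base of the deeper column (depth z_c below the surface of column A) and equate Σ ρ_i t_i down to z_c; mantle fills any gap and the z_c terms cancel.
Column A: 16.9×ρ + 21.9×2940 + (z_c − 38.8)×3330
Column B: 1.67×0 + 0.544×2250 + 7.26×2710 + 16.7×2850 + (z_c − 1.67 − 24.504)×3330
The z_c×3330 term appears on both sides and cancels. Collect the known terms of each column as K = Σ(ρt)_known − 3330 × (depth of known layers): K_A = 64386 − 3330×38.8 = −64818; K_B = 68493.6 − 3330×(1.67 + 24.504) = −18665.82.
Balance: K_A + 16.9×ρ = K_B, so ρ = (K_B − K_A)/16.9 = 46152.2/16.9 = 2730 kg/m³.

2730 kg/m³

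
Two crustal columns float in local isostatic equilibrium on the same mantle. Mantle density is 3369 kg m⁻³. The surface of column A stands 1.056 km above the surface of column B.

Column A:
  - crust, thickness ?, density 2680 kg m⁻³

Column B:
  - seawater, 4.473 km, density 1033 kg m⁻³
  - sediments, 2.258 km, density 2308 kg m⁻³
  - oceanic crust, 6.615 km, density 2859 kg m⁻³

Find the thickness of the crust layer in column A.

28.7 km

Take the compensation level at the base of the deeper column (depth z_c below the surface of column A) and equate Σ ρ_i t_i down to z_c; mantle fills any gap and the z_c terms cancel.
Column A: x×2680 + (z_c − 0 − x)×3369
Column B: 1.056×0 + 4.473×1033 + 2.258×2308 + 6.615×2859 + (z_c − 1.056 − 13.346)×3369
The z_c×3369 term appears on both sides and cancels. Collect the known terms of each column as K = Σ(ρt)_known − 3369 × (depth of known layers): K_A = 0 − 3369×0 = 0; K_B = 28744.358 − 3369×(1.056 + 13.346) = −19775.98.
Balance: K_A − x×(3369 − 2680) = K_B, so x = (K_A − K_B)/(3369 − 2680) = 19776/689 = 28.7 km.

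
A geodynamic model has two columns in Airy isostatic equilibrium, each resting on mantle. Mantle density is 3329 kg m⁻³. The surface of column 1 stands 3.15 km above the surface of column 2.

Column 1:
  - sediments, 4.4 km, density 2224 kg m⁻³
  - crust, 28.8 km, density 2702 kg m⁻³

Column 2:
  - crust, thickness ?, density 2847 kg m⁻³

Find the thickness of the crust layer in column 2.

25.8 km

Take the compensation level at the base of the deeper column (depth z_c below the surface of column 1) and equate Σ ρ_i t_i down to z_c; mantle fills any gap and the z_c terms cancel.
Column 1: 4.4×2224 + 28.8×2702 + (z_c − 33.2)×3329
Column 2: 3.15×0 + x×2847 + (z_c − 3.15 − 0 − x)×3329
The z_c×3329 term appears on both sides and cancels. Collect the known terms of each column as K = Σ(ρt)_known − 3329 × (depth of known layers): K_1 = 87603.2 − 3329×33.2 = −22919.6; K_2 = 0 − 3329×(3.15 + 0) = −10486.35.
Balance: K_1 = K_2 − x×(3329 − 2847), so x = (K_2 − K_1)/(3329 − 2847) = 12433.2/482 = 25.8 km.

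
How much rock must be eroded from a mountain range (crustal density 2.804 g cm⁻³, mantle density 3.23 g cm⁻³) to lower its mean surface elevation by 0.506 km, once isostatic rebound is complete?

3.84 km

Net drop Δ = e − u = e − e ρ_c/ρ_m = e (ρ_m − ρ_c)/ρ_m.
e = Δ ρ_m/(ρ_m − ρ_c) = 0.506 km × 3.23/0.426 = 3.84 km.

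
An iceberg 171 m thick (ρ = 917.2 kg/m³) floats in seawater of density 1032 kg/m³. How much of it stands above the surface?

19 m

Floating equilibrium: submerged depth d = t ρ_obj/ρ_fluid = 171 m × 917.2/1032 = 152 m.
Freeboard = t − d = 171 m − 152 m = 19 m.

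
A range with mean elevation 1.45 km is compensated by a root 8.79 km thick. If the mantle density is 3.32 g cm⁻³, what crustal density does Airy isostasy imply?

ρ_c h = (ρ_m − ρ_c) r → ρ_c (h + r) = ρ_m r → ρ_c = ρ_m r / (h + r).
ρ_c = 3.32 × 8.79 km / (1.45 km + 8.79 km) = 2.85 g cm⁻³.

2.85 g cm⁻³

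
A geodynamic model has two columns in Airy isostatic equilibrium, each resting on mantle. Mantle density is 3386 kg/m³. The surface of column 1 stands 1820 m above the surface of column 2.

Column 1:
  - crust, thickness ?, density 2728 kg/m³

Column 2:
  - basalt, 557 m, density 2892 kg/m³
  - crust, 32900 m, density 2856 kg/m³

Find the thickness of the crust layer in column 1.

36300 m

Take the compensation level at the base of the deeper column (depth z_c below the surface of column 1) and equate Σ ρ_i t_i down to z_c; mantle fills any gap and the z_c terms cancel.
Column 1: x×2728 + (z_c − 0 − x)×3386
Column 2: 1820×0 + 557×2892 + 32900×2856 + (z_c − 1820 − 33457)×3386
The z_c×3386 term appears on both sides and cancels. Collect the known terms of each column as K = Σ(ρt)_known − 3386 × (depth of known layers): K_1 = 0 − 3386×0 = 0; K_2 = 95573244 − 3386×(1820 + 33457) = −23874678.
Balance: K_1 − x×(3386 − 2728) = K_2, so x = (K_1 − K_2)/(3386 − 2728) = 23874700/658 = 36300 m.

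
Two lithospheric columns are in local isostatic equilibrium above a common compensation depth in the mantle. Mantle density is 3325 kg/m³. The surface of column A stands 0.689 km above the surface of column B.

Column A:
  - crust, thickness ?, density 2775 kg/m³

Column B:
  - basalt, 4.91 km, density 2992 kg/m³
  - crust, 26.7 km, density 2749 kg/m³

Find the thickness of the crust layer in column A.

Take the compensation level at the base of the deeper column (depth z_c below the surface of column A) and equate Σ ρ_i t_i down to z_c; mantle fills any gap and the z_c terms cancel.
Column A: x×2775 + (z_c − 0 − x)×3325
Column B: 0.689×0 + 4.91×2992 + 26.7×2749 + (z_c − 0.689 − 31.61)×3325
The z_c×3325 term appears on both sides and cancels. Collect the known terms of each column as K = Σ(ρt)_known − 3325 × (depth of known layers): K_A = 0 − 3325×0 = 0; K_B = 88089.02 − 3325×(0.689 + 31.61) = −19305.155.
Balance: K_A − x×(3325 − 2775) = K_B, so x = (K_A − K_B)/(3325 − 2775) = 19305.2/550 = 35.1 km.

35.1 km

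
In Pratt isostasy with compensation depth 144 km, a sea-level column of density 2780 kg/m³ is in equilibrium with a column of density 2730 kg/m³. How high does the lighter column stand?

2.64 km

ρ_ref D = ρ (D + h) → h = D (ρ_ref − ρ)/ρ.
h = 144 km × (2780 − 2730)/2730 = 2.64 km.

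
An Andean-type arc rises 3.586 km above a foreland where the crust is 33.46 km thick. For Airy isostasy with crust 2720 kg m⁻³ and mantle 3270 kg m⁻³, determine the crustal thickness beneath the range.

Root depth r = h ρ_c / (ρ_m − ρ_c) = 3.586 km × 2720 / 550 = 17.73 km.
Total thickness = T + h + r = 33.46 km + 3.586 km + 17.73 km = 54.8 km.

54.8 km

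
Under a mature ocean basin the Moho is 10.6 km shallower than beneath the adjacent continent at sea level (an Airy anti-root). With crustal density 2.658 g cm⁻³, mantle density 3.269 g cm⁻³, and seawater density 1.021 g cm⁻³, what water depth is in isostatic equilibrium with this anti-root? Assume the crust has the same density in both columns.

Replacing a thickness d of crust by seawater at the top must be balanced by replacing crust with mantle at the base: d (ρ_c − ρ_w) = a (ρ_m − ρ_c).
d = a (ρ_m − ρ_c)/(ρ_c − ρ_w) = 10.6 km × 0.611/1.637 = 3.96 km.

3.96 km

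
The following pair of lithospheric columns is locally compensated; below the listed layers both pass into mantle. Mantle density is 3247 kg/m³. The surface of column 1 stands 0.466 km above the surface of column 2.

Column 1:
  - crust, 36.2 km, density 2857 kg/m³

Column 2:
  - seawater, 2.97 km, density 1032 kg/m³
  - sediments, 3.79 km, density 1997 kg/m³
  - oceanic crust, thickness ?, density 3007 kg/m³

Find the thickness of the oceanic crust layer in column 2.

5.37 km

Take the compensation level at the base of the deeper column (depth z_c below the surface of column 1) and equate Σ ρ_i t_i down to z_c; mantle fills any gap and the z_c terms cancel.
Column 1: 36.2×2857 + (z_c − 36.2)×3247
Column 2: 0.466×0 + 2.97×1032 + 3.79×1997 + x×3007 + (z_c − 0.466 − 6.76 − x)×3247
The z_c×3247 term appears on both sides and cancels. Collect the known terms of each column as K = Σ(ρt)_known − 3247 × (depth of known layers): K_1 = 103423.4 − 3247×36.2 = −14118; K_2 = 10633.67 − 3247×(0.466 + 6.76) = −12829.152.
Balance: K_1 = K_2 − x×(3247 − 3007), so x = (K_2 − K_1)/(3247 − 3007) = 1288.85/240 = 5.37 km.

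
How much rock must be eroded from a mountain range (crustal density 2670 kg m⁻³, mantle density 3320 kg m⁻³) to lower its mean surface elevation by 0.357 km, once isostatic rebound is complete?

Net drop Δ = e − u = e − e ρ_c/ρ_m = e (ρ_m − ρ_c)/ρ_m.
e = Δ ρ_m/(ρ_m − ρ_c) = 0.357 km × 3320/650 = 1.82 km.

1.82 km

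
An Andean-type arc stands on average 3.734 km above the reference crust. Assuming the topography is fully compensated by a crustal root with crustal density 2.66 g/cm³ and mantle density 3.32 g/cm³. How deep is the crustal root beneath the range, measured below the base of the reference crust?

Equating mass per unit area of the two columns: the weight of the topography is balanced by the buoyancy of the root, ρ_c h = (ρ_m − ρ_c) r.
r = h · ρ_c / (ρ_m − ρ_c) = 3.734 km × 2.66 / (3.32 − 2.66) = 15 km.

15 km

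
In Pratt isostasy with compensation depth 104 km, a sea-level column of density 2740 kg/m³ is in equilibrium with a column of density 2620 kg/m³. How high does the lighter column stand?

4.76 km

ρ_ref D = ρ (D + h) → h = D (ρ_ref − ρ)/ρ.
h = 104 km × (2740 − 2620)/2620 = 4.76 km.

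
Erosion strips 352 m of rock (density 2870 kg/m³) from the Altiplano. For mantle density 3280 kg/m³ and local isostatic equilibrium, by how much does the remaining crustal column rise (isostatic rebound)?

308 m

Unloading: uplift u = e ρ_c/ρ_m = 352 m × 2870/3280 = 308 m.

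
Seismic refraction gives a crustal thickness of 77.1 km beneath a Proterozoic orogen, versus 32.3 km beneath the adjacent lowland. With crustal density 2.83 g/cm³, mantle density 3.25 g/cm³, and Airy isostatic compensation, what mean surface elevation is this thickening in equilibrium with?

Excess crust Δ = 77.1 km − 32.3 km = 44.8 km, split between elevation h and root r with h + r = Δ.
Airy balance ρ_c h = (ρ_m − ρ_c) r gives r = h ρ_c/(ρ_m − ρ_c), so h (1 + ρ_c/(ρ_m − ρ_c)) = Δ, i.e. h = Δ (ρ_m − ρ_c)/ρ_m.
h = 44.8 km × 0.42/3.25 = 5.79 km.

5.79 km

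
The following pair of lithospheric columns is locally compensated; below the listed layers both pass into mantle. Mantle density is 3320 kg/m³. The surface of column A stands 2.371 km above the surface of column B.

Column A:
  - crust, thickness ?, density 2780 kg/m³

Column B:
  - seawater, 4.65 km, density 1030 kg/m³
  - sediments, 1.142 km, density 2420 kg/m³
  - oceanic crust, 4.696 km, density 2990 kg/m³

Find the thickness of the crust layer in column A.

Take the compensation level at the base of the deeper column (depth z_c below the surface of column A) and equate Σ ρ_i t_i down to z_c; mantle fills any gap and the z_c terms cancel.
Column A: x×2780 + (z_c − 0 − x)×3320
Column B: 2.371×0 + 4.65×1030 + 1.142×2420 + 4.696×2990 + (z_c − 2.371 − 10.488)×3320
The z_c×3320 term appears on both sides and cancels. Collect the known terms of each column as K = Σ(ρt)_known − 3320 × (depth of known layers): K_A = 0 − 3320×0 = 0; K_B = 21594.18 − 3320×(2.371 + 10.488) = −21097.7.
Balance: K_A − x×(3320 − 2780) = K_B, so x = (K_A − K_B)/(3320 − 2780) = 21097.7/540 = 39.1 km.

39.1 km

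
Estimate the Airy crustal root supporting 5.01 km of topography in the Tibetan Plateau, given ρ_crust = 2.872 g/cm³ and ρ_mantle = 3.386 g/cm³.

Equating mass per unit area of the two columns: the weight of the topography is balanced by the buoyancy of the root, ρ_c h = (ρ_m − ρ_c) r.
r = h · ρ_c / (ρ_m − ρ_c) = 5.01 km × 2.872 / (3.386 − 2.872) = 28 km.

28 km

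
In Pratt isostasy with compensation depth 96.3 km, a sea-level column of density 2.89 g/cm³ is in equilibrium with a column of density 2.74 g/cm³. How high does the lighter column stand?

ρ_ref D = ρ (D + h) → h = D (ρ_ref − ρ)/ρ.
h = 96.3 km × (2.89 − 2.74)/2.74 = 5.27 km.

5.27 km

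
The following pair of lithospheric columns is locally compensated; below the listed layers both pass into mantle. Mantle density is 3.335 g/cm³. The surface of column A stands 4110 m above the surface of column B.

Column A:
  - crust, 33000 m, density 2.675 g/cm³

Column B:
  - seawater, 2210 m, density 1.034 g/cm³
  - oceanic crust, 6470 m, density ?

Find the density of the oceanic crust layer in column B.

2.87 g/cm³

Take the compensation level at the base of the deeper column (depth z_c below the surface of column A) and equate Σ ρ_i t_i down to z_c; mantle fills any gap and the z_c terms cancel.
Column A: 33000×2.675 + (z_c − 33000)×3.335
Column B: 4110×0 + 2210×1.034 + 6470×ρ + (z_c − 4110 − 8680)×3.335
The z_c×3.335 term appears on both sides and cancels. Collect the known terms of each column as K = Σ(ρt)_known − 3.335 × (depth of known layers): K_A = 88275 − 3.335×33000 = −21780; K_B = 2285.14 − 3.335×(4110 + 8680) = −40369.51.
Balance: K_A = K_B + 6470×ρ, so ρ = (K_A − K_B)/6470 = 18589.5/6470 = 2.87 g/cm³.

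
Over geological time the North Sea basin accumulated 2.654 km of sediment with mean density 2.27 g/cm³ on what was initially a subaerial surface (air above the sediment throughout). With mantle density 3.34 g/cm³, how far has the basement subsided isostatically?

1.8 km

Subaerial load: s = t ρ_sed / ρ_m = 2.654 km × 2.27/3.34 = 1.8 km.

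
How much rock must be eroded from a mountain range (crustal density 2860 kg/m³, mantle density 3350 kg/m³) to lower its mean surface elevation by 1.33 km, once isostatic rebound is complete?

Net drop Δ = e − u = e − e ρ_c/ρ_m = e (ρ_m − ρ_c)/ρ_m.
e = Δ ρ_m/(ρ_m − ρ_c) = 1.33 km × 3350/490 = 9.09 km.

9.09 km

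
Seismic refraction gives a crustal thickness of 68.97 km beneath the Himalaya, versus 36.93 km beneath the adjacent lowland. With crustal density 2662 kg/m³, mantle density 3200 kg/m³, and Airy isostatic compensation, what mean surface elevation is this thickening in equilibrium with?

Excess crust Δ = 68.97 km − 36.93 km = 32.04 km, split between elevation h and root r with h + r = Δ.
Airy balance ρ_c h = (ρ_m − ρ_c) r gives r = h ρ_c/(ρ_m − ρ_c), so h (1 + ρ_c/(ρ_m − ρ_c)) = Δ, i.e. h = Δ (ρ_m − ρ_c)/ρ_m.
h = 32.04 km × 538/3200 = 5.39 km.

5.39 km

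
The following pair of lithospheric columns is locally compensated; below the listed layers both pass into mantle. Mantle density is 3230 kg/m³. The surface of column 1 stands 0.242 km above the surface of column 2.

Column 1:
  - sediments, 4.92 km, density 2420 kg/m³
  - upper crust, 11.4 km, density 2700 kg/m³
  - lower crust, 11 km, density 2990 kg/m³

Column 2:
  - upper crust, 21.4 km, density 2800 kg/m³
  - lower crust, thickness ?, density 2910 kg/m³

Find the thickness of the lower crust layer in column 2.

Take the compensation level at the base of the deeper column (depth z_c below the surface of column 1) and equate Σ ρ_i t_i down to z_c; mantle fills any gap and the z_c terms cancel.
Column 1: 4.92×2420 + 11.4×2700 + 11×2990 + (z_c − 27.32)×3230
Column 2: 0.242×0 + 21.4×2800 + x×2910 + (z_c − 0.242 − 21.4 − x)×3230
The z_c×3230 term appears on both sides and cancels. Collect the known terms of each column as K = Σ(ρt)_known − 3230 × (depth of known layers): K_1 = 75576.4 − 3230×27.32 = −12667.2; K_2 = 59920 − 3230×(0.242 + 21.4) = −9983.66.
Balance: K_1 = K_2 − x×(3230 − 2910), so x = (K_2 − K_1)/(3230 − 2910) = 2683.54/320 = 8.39 km.

8.39 km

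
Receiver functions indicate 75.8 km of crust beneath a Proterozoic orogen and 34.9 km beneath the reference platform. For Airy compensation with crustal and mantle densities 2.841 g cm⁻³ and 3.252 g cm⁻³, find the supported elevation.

5.17 km

Excess crust Δ = 75.8 km − 34.9 km = 40.9 km, split between elevation h and root r with h + r = Δ.
Airy balance ρ_c h = (ρ_m − ρ_c) r gives r = h ρ_c/(ρ_m − ρ_c), so h (1 + ρ_c/(ρ_m − ρ_c)) = Δ, i.e. h = Δ (ρ_m − ρ_c)/ρ_m.
h = 40.9 km × 0.411/3.252 = 5.17 km.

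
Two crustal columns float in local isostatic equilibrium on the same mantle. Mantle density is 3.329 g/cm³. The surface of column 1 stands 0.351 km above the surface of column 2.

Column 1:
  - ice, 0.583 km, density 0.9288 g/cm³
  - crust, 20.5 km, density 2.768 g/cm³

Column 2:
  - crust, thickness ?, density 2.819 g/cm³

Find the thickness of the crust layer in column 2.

23 km

Take the compensation level at the base of the deeper column (depth z_c below the surface of column 1) and equate Σ ρ_i t_i down to z_c; mantle fills any gap and the z_c terms cancel.
Column 1: 0.583×0.9288 + 20.5×2.768 + (z_c − 21.083)×3.329
Column 2: 0.351×0 + x×2.819 + (z_c − 0.351 − 0 − x)×3.329
The z_c×3.329 term appears on both sides and cancels. Collect the known terms of each column as K = Σ(ρt)_known − 3.329 × (depth of known layers): K_1 = 57.2854904 − 3.329×21.083 = −12.8998166; K_2 = 0 − 3.329×(0.351 + 0) = −1.168479.
Balance: K_1 = K_2 − x×(3.329 − 2.819), so x = (K_2 − K_1)/(3.329 − 2.819) = 11.7313/0.51 = 23 km.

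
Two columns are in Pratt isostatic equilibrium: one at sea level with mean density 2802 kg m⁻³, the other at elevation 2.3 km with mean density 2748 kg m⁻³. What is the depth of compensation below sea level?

ρ_ref D = ρ (D + h) → D (ρ_ref − ρ) = ρ h.
D = ρ h/(ρ_ref − ρ) = 2748 × 2.3 km/(2802 − 2748) = 117 km.

117 km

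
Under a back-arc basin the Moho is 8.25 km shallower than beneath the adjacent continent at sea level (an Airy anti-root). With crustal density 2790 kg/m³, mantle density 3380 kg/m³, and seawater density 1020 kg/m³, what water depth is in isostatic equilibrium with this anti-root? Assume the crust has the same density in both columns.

Replacing a thickness d of crust by seawater at the top must be balanced by replacing crust with mantle at the base: d (ρ_c − ρ_w) = a (ρ_m − ρ_c).
d = a (ρ_m − ρ_c)/(ρ_c − ρ_w) = 8.25 km × 590/1770 = 2.75 km.

2.75 km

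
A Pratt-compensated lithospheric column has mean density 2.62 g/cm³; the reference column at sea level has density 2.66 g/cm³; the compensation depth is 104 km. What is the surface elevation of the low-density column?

1.59 km

ρ_ref D = ρ (D + h) → h = D (ρ_ref − ρ)/ρ.
h = 104 km × (2.66 − 2.62)/2.62 = 1.59 km.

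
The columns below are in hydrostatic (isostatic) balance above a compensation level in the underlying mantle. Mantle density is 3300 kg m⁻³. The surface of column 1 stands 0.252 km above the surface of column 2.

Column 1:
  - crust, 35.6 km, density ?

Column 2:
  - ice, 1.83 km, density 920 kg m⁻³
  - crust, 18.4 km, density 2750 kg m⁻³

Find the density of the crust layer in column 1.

2870 kg m⁻³

Take the compensation level at the base of the deeper column (depth z_c below the surface of column 1) and equate Σ ρ_i t_i down to z_c; mantle fills any gap and the z_c terms cancel.
Column 1: 35.6×ρ + (z_c − 35.6)×3300
Column 2: 0.252×0 + 1.83×920 + 18.4×2750 + (z_c − 0.252 − 20.23)×3300
The z_c×3300 term appears on both sides and cancels. Collect the known terms of each column as K = Σ(ρt)_known − 3300 × (depth of known layers): K_1 = 0 − 3300×35.6 = −117480; K_2 = 52283.6 − 3300×(0.252 + 20.23) = −15307.
Balance: K_1 + 35.6×ρ = K_2, so ρ = (K_2 − K_1)/35.6 = 102173/35.6 = 2870 kg m⁻³.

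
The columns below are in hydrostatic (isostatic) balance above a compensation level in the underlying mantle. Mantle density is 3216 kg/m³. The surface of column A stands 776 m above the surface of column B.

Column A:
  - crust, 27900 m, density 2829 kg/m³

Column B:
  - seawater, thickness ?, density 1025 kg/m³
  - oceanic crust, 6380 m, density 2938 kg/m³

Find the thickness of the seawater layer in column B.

Take the compensation level at the base of the deeper column (depth z_c below the surface of column A) and equate Σ ρ_i t_i down to z_c; mantle fills any gap and the z_c terms cancel.
Column A: 27900×2829 + (z_c − 27900)×3216
Column B: 776×0 + x×1025 + 6380×2938 + (z_c − 776 − 6380 − x)×3216
The z_c×3216 term appears on both sides and cancels. Collect the known terms of each column as K = Σ(ρt)_known − 3216 × (depth of known layers): K_A = 78929100 − 3216×27900 = −10797300; K_B = 18744440 − 3216×(776 + 6380) = −4269256.
Balance: K_A = K_B − x×(3216 − 1025), so x = (K_B − K_A)/(3216 − 1025) = 6528040/2191 = 2980 m.

2980 m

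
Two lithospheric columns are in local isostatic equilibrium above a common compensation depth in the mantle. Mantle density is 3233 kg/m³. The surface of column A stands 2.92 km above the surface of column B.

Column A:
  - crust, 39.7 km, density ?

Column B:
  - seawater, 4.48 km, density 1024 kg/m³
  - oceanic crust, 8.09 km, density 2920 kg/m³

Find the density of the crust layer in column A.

2680 kg/m³

Take the compensation level at the base of the deeper column (depth z_c below the surface of column A) and equate Σ ρ_i t_i down to z_c; mantle fills any gap and the z_c terms cancel.
Column A: 39.7×ρ + (z_c − 39.7)×3233
Column B: 2.92×0 + 4.48×1024 + 8.09×2920 + (z_c − 2.92 − 12.57)×3233
The z_c×3233 term appears on both sides and cancels. Collect the known terms of each column as K = Σ(ρt)_known − 3233 × (depth of known layers): K_A = 0 − 3233×39.7 = −128350.1; K_B = 28210.32 − 3233×(2.92 + 12.57) = −21868.85.
Balance: K_A + 39.7×ρ = K_B, so ρ = (K_B − K_A)/39.7 = 106481/39.7 = 2680 kg/m³.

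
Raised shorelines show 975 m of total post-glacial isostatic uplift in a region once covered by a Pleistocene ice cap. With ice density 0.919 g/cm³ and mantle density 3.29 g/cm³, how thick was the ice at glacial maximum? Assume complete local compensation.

3490 m

u = t ρ_ice/ρ_m → t = u ρ_m/ρ_ice = 975 m × 3.29/0.919 = 3490 m.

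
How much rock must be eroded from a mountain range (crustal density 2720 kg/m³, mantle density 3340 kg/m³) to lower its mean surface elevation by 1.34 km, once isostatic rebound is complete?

7.22 km

Net drop Δ = e − u = e − e ρ_c/ρ_m = e (ρ_m − ρ_c)/ρ_m.
e = Δ ρ_m/(ρ_m − ρ_c) = 1.34 km × 3340/620 = 7.22 km.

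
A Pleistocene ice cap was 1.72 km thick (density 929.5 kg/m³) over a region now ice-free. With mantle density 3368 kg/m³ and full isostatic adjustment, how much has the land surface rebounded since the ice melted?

Removing the load lets mantle flow back in; uplift u satisfies ρ_ice t = ρ_m u.
u = t ρ_ice/ρ_m = 1.72 km × 929.5/3368 = 0.475 km.

0.475 km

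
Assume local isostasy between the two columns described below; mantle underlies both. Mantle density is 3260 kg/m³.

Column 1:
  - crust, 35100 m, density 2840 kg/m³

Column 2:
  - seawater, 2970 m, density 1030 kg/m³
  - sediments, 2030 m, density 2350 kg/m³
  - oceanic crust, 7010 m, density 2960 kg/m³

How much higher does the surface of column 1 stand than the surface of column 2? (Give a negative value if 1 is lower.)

For any compensation level in the mantle, the mantle terms cancel and isostasy reduces to e = (Σt_1 − Σt_2) − (Σ(ρt)_1 − Σ(ρt)_2) / ρ_m.
Σt_1 = 35100 m; Σt_2 = 12010 m; Σ(ρt)_1 = 99684000; Σ(ρt)_2 = 28579200 (in m·kg/m³).
e = (35100 − 12010) − (99684000 − 28579200) / 3260 = 1280 m.

1280 m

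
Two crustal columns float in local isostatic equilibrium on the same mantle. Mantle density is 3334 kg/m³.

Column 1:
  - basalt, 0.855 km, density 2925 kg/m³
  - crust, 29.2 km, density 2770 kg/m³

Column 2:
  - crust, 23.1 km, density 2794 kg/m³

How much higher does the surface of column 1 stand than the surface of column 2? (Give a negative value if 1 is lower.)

For any compensation level in the mantle, the mantle terms cancel and isostasy reduces to e = (Σt_1 − Σt_2) − (Σ(ρt)_1 − Σ(ρt)_2) / ρ_m.
Σt_1 = 30.055 km; Σt_2 = 23.1 km; Σ(ρt)_1 = 83384.875; Σ(ρt)_2 = 64541.4 (in km·kg/m³).
e = (30.055 − 23.1) − (83384.875 − 64541.4) / 3334 = 1.3 km.

1.3 km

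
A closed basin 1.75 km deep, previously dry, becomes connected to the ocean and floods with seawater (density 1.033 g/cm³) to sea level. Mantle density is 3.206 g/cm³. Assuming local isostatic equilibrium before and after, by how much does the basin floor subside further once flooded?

After flooding the water column is d + s deep. Its weight must equal the weight of mantle displaced by the extra subsidence s: (d + s) ρ_w = s ρ_m.
s = d ρ_w / (ρ_m − ρ_w) = 1.75 km × 1.033/(3.206 − 1.033) = 0.832 km.

0.832 km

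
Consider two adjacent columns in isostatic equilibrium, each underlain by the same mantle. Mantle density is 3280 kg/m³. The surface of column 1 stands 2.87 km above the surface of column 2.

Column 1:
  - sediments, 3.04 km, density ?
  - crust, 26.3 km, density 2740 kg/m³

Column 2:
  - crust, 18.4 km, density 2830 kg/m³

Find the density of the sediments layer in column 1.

2130 kg/m³

Take the compensation level at the base of the deeper column (depth z_c below the surface of column 1) and equate Σ ρ_i t_i down to z_c; mantle fills any gap and the z_c terms cancel.
Column 1: 3.04×ρ + 26.3×2740 + (z_c − 29.34)×3280
Column 2: 2.87×0 + 18.4×2830 + (z_c − 2.87 − 18.4)×3280
The z_c×3280 term appears on both sides and cancels. Collect the known terms of each column as K = Σ(ρt)_known − 3280 × (depth of known layers): K_1 = 72062 − 3280×29.34 = −24173.2; K_2 = 52072 − 3280×(2.87 + 18.4) = −17693.6.
Balance: K_1 + 3.04×ρ = K_2, so ρ = (K_2 − K_1)/3.04 = 6479.6/3.04 = 2130 kg/m³.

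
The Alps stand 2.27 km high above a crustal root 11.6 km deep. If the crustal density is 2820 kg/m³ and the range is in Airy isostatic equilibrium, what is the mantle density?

Airy balance: ρ_c h = (ρ_m − ρ_c) r → ρ_m = ρ_c (1 + h/r).
ρ_m = 2820 × (1 + 2.27 km/11.6 km) = 3370 kg/m³.

3370 kg/m³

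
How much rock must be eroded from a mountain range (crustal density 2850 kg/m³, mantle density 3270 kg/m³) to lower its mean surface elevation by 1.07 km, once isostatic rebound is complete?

8.33 km

Net drop Δ = e − u = e − e ρ_c/ρ_m = e (ρ_m − ρ_c)/ρ_m.
e = Δ ρ_m/(ρ_m − ρ_c) = 1.07 km × 3270/420 = 8.33 km.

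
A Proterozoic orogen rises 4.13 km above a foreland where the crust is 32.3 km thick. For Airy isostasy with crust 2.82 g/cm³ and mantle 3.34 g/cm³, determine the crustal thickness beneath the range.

58.8 km

Root depth r = h ρ_c / (ρ_m − ρ_c) = 4.13 km × 2.82 / 0.52 = 22.4 km.
Total thickness = T + h + r = 32.3 km + 4.13 km + 22.4 km = 58.8 km.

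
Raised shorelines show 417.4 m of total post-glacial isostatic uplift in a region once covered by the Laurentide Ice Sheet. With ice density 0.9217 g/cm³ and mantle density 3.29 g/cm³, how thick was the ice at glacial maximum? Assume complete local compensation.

u = t ρ_ice/ρ_m → t = u ρ_m/ρ_ice = 417.4 m × 3.29/0.9217 = 1490 m.

1490 m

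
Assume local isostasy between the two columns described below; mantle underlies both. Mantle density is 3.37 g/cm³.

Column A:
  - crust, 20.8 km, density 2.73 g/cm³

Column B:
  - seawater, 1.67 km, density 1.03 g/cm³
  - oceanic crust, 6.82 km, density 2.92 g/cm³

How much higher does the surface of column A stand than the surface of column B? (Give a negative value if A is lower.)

For any compensation level in the mantle, the mantle terms cancel and isostasy reduces to e = (Σt_A − Σt_B) − (Σ(ρt)_A − Σ(ρt)_B) / ρ_m.
Σt_A = 20.8 km; Σt_B = 8.49 km; Σ(ρt)_A = 56.784; Σ(ρt)_B = 21.6345 (in km·g/cm³).
e = (20.8 − 8.49) − (56.784 − 21.6345) / 3.37 = 1.88 km.

1.88 km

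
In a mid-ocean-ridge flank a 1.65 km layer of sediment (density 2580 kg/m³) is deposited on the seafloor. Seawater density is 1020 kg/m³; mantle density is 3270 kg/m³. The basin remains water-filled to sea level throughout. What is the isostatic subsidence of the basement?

Submarine loading: the sediment displaces seawater, and the subsidence is in turn flooded, so s (ρ_m − ρ_w) = t (ρ_sed − ρ_w).
s = 1.65 km × (2580 − 1020) / (3270 − 1020) = 1.14 km.

1.14 km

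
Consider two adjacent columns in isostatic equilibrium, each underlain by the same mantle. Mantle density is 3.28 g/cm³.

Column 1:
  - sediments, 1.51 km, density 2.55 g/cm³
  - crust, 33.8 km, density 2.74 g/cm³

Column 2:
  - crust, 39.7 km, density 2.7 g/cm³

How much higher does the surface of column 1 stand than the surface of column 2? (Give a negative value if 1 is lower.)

−1.12 km

For any compensation level in the mantle, the mantle terms cancel and isostasy reduces to e = (Σt_1 − Σt_2) − (Σ(ρt)_1 − Σ(ρt)_2) / ρ_m.
Σt_1 = 35.31 km; Σt_2 = 39.7 km; Σ(ρt)_1 = 96.4625; Σ(ρt)_2 = 107.19 (in km·g/cm³).
e = (35.31 − 39.7) − (96.4625 − 107.19) / 3.28 = −1.12 km.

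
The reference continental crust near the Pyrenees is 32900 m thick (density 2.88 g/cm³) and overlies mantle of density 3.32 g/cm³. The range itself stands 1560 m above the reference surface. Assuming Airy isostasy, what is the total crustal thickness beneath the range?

44700 m

Root depth r = h ρ_c / (ρ_m − ρ_c) = 1560 m × 2.88 / 0.44 = 10210 m.
Total thickness = T + h + r = 32900 m + 1560 m + 10210 m = 44700 m.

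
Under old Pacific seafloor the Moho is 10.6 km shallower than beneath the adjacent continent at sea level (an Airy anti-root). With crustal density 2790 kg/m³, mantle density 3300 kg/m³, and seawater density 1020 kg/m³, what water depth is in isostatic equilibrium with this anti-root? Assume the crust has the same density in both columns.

Replacing a thickness d of crust by seawater at the top must be balanced by replacing crust with mantle at the base: d (ρ_c − ρ_w) = a (ρ_m − ρ_c).
d = a (ρ_m − ρ_c)/(ρ_c − ρ_w) = 10.6 km × 510/1770 = 3.05 km.

3.05 km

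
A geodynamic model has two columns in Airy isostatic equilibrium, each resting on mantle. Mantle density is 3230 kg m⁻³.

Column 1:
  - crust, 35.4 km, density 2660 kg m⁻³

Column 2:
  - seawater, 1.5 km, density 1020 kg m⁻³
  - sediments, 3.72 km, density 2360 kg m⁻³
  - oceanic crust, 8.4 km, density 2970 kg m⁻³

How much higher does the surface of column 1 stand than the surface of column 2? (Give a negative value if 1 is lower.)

For any compensation level in the mantle, the mantle terms cancel and isostasy reduces to e = (Σt_1 − Σt_2) − (Σ(ρt)_1 − Σ(ρt)_2) / ρ_m.
Σt_1 = 35.4 km; Σt_2 = 13.62 km; Σ(ρt)_1 = 94164; Σ(ρt)_2 = 35257.2 (in km·kg m⁻³).
e = (35.4 − 13.62) − (94164 − 35257.2) / 3230 = 3.54 km.

3.54 km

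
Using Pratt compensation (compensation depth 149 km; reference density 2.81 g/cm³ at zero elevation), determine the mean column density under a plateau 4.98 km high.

Pratt balance: ρ_ref D = ρ (D + h).
ρ = ρ_ref D/(D + h) = 2.81 × 149 km/(149 km + 4.98 km) = 2.72 g/cm³.

2.72 g/cm³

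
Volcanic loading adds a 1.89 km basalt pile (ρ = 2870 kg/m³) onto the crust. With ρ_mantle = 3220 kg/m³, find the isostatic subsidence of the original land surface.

Subaerial loading: s = t ρ_load / ρ_m.
s = 1.89 km × 2870/3220 = 1.68 km.

1.68 km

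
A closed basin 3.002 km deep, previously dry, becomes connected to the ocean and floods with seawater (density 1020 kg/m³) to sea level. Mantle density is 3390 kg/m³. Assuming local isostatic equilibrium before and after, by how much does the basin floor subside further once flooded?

After flooding the water column is d + s deep. Its weight must equal the weight of mantle displaced by the extra subsidence s: (d + s) ρ_w = s ρ_m.
s = d ρ_w / (ρ_m − ρ_w) = 3.002 km × 1020/(3390 − 1020) = 1.29 km.

1.29 km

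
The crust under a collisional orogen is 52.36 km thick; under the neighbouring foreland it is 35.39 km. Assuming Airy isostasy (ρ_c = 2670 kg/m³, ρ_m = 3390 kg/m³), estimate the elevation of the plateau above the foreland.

3.6 km

Excess crust Δ = 52.36 km − 35.39 km = 16.97 km, split between elevation h and root r with h + r = Δ.
Airy balance ρ_c h = (ρ_m − ρ_c) r gives r = h ρ_c/(ρ_m − ρ_c), so h (1 + ρ_c/(ρ_m − ρ_c)) = Δ, i.e. h = Δ (ρ_m − ρ_c)/ρ_m.
h = 16.97 km × 720/3390 = 3.6 km.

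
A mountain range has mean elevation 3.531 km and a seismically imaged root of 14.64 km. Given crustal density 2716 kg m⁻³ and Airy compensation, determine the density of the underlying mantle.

3370 kg m⁻³

Airy balance: ρ_c h = (ρ_m − ρ_c) r → ρ_m = ρ_c (1 + h/r).
ρ_m = 2716 × (1 + 3.531 km/14.64 km) = 3370 kg m⁻³.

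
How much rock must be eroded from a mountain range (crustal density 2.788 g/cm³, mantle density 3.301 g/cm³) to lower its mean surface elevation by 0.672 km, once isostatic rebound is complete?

4.32 km

Net drop Δ = e − u = e − e ρ_c/ρ_m = e (ρ_m − ρ_c)/ρ_m.
e = Δ ρ_m/(ρ_m − ρ_c) = 0.672 km × 3.301/0.513 = 4.32 km.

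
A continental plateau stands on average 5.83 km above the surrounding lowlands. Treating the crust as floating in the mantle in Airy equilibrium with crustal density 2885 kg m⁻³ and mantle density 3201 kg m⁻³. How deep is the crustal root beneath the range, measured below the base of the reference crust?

53.2 km

Equating mass per unit area of the two columns: the weight of the topography is balanced by the buoyancy of the root, ρ_c h = (ρ_m − ρ_c) r.
r = h · ρ_c / (ρ_m − ρ_c) = 5.83 km × 2885 / (3201 − 2885) = 53.2 km.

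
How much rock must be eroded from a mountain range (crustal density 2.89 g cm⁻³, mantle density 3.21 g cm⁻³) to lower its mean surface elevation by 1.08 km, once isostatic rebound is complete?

10.8 km

Net drop Δ = e − u = e − e ρ_c/ρ_m = e (ρ_m − ρ_c)/ρ_m.
e = Δ ρ_m/(ρ_m − ρ_c) = 1.08 km × 3.21/0.32 = 10.8 km.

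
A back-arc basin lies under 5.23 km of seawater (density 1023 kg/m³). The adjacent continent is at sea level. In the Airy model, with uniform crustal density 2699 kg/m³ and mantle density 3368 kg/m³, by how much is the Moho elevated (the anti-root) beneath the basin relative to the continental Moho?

In Airy isostatic equilibrium: replacing crust with seawater at the top is compensated by replacing crust with mantle at the base: d (ρ_c − ρ_w) = a (ρ_m − ρ_c).
a = d (ρ_c − ρ_w)/(ρ_m − ρ_c) = 5.23 km × 1676/669 = 13.1 km.

13.1 km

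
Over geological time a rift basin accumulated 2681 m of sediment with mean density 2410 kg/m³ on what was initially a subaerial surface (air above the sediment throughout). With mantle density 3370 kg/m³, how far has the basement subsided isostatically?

Subaerial load: s = t ρ_sed / ρ_m = 2681 m × 2410/3370 = 1920 m.

1920 m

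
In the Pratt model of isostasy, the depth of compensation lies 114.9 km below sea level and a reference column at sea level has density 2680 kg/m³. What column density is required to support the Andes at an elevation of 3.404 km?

2600 kg/m³

Pratt balance: ρ_ref D = ρ (D + h).
ρ = ρ_ref D/(D + h) = 2680 × 114.9 km/(114.9 km + 3.404 km) = 2600 kg/m³.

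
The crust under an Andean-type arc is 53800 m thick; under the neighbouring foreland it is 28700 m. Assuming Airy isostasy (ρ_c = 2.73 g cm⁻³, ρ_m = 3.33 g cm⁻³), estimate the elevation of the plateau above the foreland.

4520 m

Excess crust Δ = 53800 m − 28700 m = 25100 m, split between elevation h and root r with h + r = Δ.
Airy balance ρ_c h = (ρ_m − ρ_c) r gives r = h ρ_c/(ρ_m − ρ_c), so h (1 + ρ_c/(ρ_m − ρ_c)) = Δ, i.e. h = Δ (ρ_m − ρ_c)/ρ_m.
h = 25100 m × 0.6/3.33 = 4520 m.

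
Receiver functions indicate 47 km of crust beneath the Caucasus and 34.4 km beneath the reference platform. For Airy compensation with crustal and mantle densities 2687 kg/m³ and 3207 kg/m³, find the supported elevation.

Excess crust Δ = 47 km − 34.4 km = 12.6 km, split between elevation h and root r with h + r = Δ.
Airy balance ρ_c h = (ρ_m − ρ_c) r gives r = h ρ_c/(ρ_m − ρ_c), so h (1 + ρ_c/(ρ_m − ρ_c)) = Δ, i.e. h = Δ (ρ_m − ρ_c)/ρ_m.
h = 12.6 km × 520/3207 = 2.04 km.

2.04 km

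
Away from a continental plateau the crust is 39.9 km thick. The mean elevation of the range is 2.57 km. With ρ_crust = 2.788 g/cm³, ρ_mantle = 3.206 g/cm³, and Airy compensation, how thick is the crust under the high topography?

59.6 km

Root depth r = h ρ_c / (ρ_m − ρ_c) = 2.57 km × 2.788 / 0.418 = 17.14 km.
Total thickness = T + h + r = 39.9 km + 2.57 km + 17.14 km = 59.6 km.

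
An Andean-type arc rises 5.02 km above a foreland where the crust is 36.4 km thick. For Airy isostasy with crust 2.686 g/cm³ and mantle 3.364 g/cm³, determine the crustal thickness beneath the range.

Root depth r = h ρ_c / (ρ_m − ρ_c) = 5.02 km × 2.686 / 0.678 = 19.89 km.
Total thickness = T + h + r = 36.4 km + 5.02 km + 19.89 km = 61.3 km.

61.3 km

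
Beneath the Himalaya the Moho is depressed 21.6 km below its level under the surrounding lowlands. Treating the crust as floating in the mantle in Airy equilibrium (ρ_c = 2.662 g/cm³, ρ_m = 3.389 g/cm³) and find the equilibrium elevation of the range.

5.9 km

Balancing pressure at the compensation depth: ρ_c h = (ρ_m − ρ_c) r.
h = r (ρ_m − ρ_c) / ρ_c = 21.6 km × (3.389 − 2.662) / 2.662 = 5.9 km.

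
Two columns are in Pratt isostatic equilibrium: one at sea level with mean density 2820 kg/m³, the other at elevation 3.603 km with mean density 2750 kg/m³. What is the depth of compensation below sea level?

ρ_ref D = ρ (D + h) → D (ρ_ref − ρ) = ρ h.
D = ρ h/(ρ_ref − ρ) = 2750 × 3.603 km/(2820 − 2750) = 142 km.

142 km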